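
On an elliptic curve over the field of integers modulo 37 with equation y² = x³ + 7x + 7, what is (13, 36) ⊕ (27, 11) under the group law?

(13, 36) + (27, 11). λ = (11 - 36)/(27 - 13) ≡ 12/14 mod 37. 14⁻¹ ≡ 8 (mod 37) since 14·8 = 112 ≡ 1, so λ ≡ 22.
  x = λ² - 13 - 27 = 484 - 40 ≡ 0; y = λ·(13 - 0) - 36 ≡ 28. → (0, 28)

(0, 28)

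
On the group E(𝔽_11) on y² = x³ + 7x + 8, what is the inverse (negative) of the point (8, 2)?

(8, 9)

-(8, 2) = (8, -2 mod 11) = (8, 9).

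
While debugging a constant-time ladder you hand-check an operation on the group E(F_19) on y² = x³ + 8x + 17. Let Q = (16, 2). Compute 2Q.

(3, 12)

tangent at (16, 2): λ = (3·16² + 8)/(2·2) ≡ 16/4. 4⁻¹ ≡ 5 (mod 19), so λ ≡ 16·5 ≡ 4.
  x = λ² - 16 - 16 = 16 - 32 ≡ 3; y = λ·(16 - 3) - 2 ≡ 12. → (3, 12)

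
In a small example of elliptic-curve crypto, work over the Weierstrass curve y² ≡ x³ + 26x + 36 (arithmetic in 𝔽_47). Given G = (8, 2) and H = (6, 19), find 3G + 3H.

(14, 18)

First 3G:
Repeated addition: build up to 3G.
2G: tangent at (8, 2): λ = (3·8² + 26)/(2·2) ≡ 30/4. 4⁻¹ ≡ 12 (mod 47) since 4·12 = 48 ≡ 1, so λ ≡ 30·12 ≡ 31.
  x = λ² - 8 - 8 = 961 - 16 ≡ 5; y = λ·(8 - 5) - 2 ≡ 44. → (5, 44)
3G: (5, 44) + (8, 2). λ = (2 - 44)/(8 - 5) ≡ 5/3 mod 47. 3⁻¹ ≡ 16 (mod 47), so λ ≡ 33.
  x = λ² - 5 - 8 = 1089 - 13 ≡ 42; y = λ·(5 - 42) - 44 ≡ 4. → (42, 4)
3G = (42, 4).
Next 3H:
Repeated addition: build up to 3H.
2H: tangent at (6, 19): λ = (3·6² + 26)/(2·19) ≡ 40/38. 38⁻¹ ≡ 26 (mod 47), so λ ≡ 40·26 ≡ 6.
  x = λ² - 6 - 6 = 36 - 12 ≡ 24; y = λ·(6 - 24) - 19 ≡ 14. → (24, 14)
3H: (24, 14) + (6, 19). λ = (19 - 14)/(6 - 24) ≡ 5/29 mod 47. 29⁻¹ ≡ 13 (mod 47) since 29·13 = 377 ≡ 1, so λ ≡ 18.
  x = λ² - 24 - 6 = 324 - 30 ≡ 12; y = λ·(24 - 12) - 14 ≡ 14. → (12, 14)
3H = (12, 14).
Finally 3G + 3H:
(42, 4) + (12, 14). λ = (14 - 4)/(12 - 42) ≡ 10/17 mod 47. 17⁻¹ ≡ 36 (mod 47), so λ ≡ 31.
  x = λ² - 42 - 12 = 961 - 54 ≡ 14; y = λ·(42 - 14) - 4 ≡ 18. → (14, 18)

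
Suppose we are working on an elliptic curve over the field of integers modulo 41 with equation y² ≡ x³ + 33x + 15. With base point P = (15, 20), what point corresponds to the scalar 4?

(14, 33)

Repeated addition: build up to 4P.
2P: tangent at (15, 20): λ = (3·15² + 33)/(2·20) ≡ 11/40. 40⁻¹ ≡ 40 (mod 41) since 40·40 = 1600 ≡ 1, so λ ≡ 11·40 ≡ 30.
  x = λ² - 15 - 15 = 900 - 30 ≡ 9; y = λ·(15 - 9) - 20 ≡ 37. → (9, 37)
3P: (9, 37) + (15, 20). λ = (20 - 37)/(15 - 9) ≡ 24/6 mod 41. 6⁻¹ ≡ 7 (mod 41), so λ ≡ 4.
  x = λ² - 9 - 15 = 16 - 24 ≡ 33; y = λ·(9 - 33) - 37 ≡ 31. → (33, 31)
4P: (33, 31) + (15, 20). λ = (20 - 31)/(15 - 33) ≡ 30/23 mod 41. 23⁻¹ ≡ 25 (mod 41), so λ ≡ 12.
  x = λ² - 33 - 15 = 144 - 48 ≡ 14; y = λ·(33 - 14) - 31 ≡ 33. → (14, 33)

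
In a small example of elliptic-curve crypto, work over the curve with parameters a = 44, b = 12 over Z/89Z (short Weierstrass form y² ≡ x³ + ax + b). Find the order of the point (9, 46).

7

2P: tangent at (9, 46): λ = (3·9² + 44)/(2·46) ≡ 20/3. 3⁻¹ ≡ 30 (mod 89) since 3·30 = 90 ≡ 1, so λ ≡ 20·30 ≡ 66.
  x = λ² - 9 - 9 = 4356 - 18 ≡ 66; y = λ·(9 - 66) - 46 ≡ 19. → (66, 19)
3P: (66, 19) + (9, 46). λ = (46 - 19)/(9 - 66) ≡ 27/32 mod 89. 32⁻¹ ≡ 64 (mod 89), so λ ≡ 37.
  x = λ² - 66 - 9 = 1369 - 75 ≡ 48; y = λ·(66 - 48) - 19 ≡ 24. → (48, 24)
4P: (48, 24) + (9, 46). λ = (46 - 24)/(9 - 48) ≡ 22/50 mod 89. 50⁻¹ ≡ 73 (mod 89), so λ ≡ 4.
  x = λ² - 48 - 9 = 16 - 57 ≡ 48; y = λ·(48 - 48) - 24 ≡ 65. → (48, 65)
5P: (48, 65) + (9, 46). λ = (46 - 65)/(9 - 48) ≡ 70/50 mod 89. 50⁻¹ ≡ 73 (mod 89), so λ ≡ 37.
  x = λ² - 48 - 9 = 1369 - 57 ≡ 66; y = λ·(48 - 66) - 65 ≡ 70. → (66, 70)
6P: (66, 70) + (9, 46). λ = (46 - 70)/(9 - 66) ≡ 65/32 mod 89. 32⁻¹ ≡ 64 (mod 89) since 32·64 = 2048 ≡ 1, so λ ≡ 66.
  x = λ² - 66 - 9 = 4356 - 75 ≡ 9; y = λ·(66 - 9) - 70 ≡ 43. → (9, 43)
7P: (9, 43) + (9, 46): same x and y₁ ≡ -y₂, so the sum is the point at infinity.
7P = the point at infinity, so the order is 7.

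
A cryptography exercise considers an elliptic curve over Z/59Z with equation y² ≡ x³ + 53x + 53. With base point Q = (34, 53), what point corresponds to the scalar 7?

(27, 24)

Repeated addition: build up to 7Q.
2Q: tangent at (34, 53): λ = (3·34² + 53)/(2·53) ≡ 40/47. 47⁻¹ ≡ 54 (mod 59), so λ ≡ 40·54 ≡ 36.
  x = λ² - 34 - 34 = 1296 - 68 ≡ 48; y = λ·(34 - 48) - 53 ≡ 33. → (48, 33)
3Q: (48, 33) + (34, 53). λ = (53 - 33)/(34 - 48) ≡ 20/45 mod 59. 45⁻¹ ≡ 21 (mod 59), so λ ≡ 7.
  x = λ² - 48 - 34 = 49 - 82 ≡ 26; y = λ·(48 - 26) - 33 ≡ 3. → (26, 3)
4Q: (26, 3) + (34, 53). λ = (53 - 3)/(34 - 26) ≡ 50/8 mod 59. 8⁻¹ ≡ 37 (mod 59) since 8·37 = 296 ≡ 1, so λ ≡ 21.
  x = λ² - 26 - 34 = 441 - 60 ≡ 27; y = λ·(26 - 27) - 3 ≡ 35. → (27, 35)
5Q: (27, 35) + (34, 53). λ = (53 - 35)/(34 - 27) ≡ 18/7 mod 59. 7⁻¹ ≡ 17 (mod 59), so λ ≡ 11.
  x = λ² - 27 - 34 = 121 - 61 ≡ 1; y = λ·(27 - 1) - 35 ≡ 15. → (1, 15)
6Q: (1, 15) + (34, 53). λ = (53 - 15)/(34 - 1) ≡ 38/33 mod 59. 33⁻¹ ≡ 34 (mod 59), so λ ≡ 53.
  x = λ² - 1 - 34 = 2809 - 35 ≡ 1; y = λ·(1 - 1) - 15 ≡ 44. → (1, 44)
7Q: (1, 44) + (34, 53). λ = (53 - 44)/(34 - 1) ≡ 9/33 mod 59. 33⁻¹ ≡ 34 (mod 59), so λ ≡ 11.
  x = λ² - 1 - 34 = 121 - 35 ≡ 27; y = λ·(1 - 27) - 44 ≡ 24. → (27, 24)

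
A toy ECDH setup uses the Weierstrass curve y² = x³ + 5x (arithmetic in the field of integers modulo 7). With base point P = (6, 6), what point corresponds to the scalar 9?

Double-and-add on 9 = (1001)₂. Start with P = (6, 6) for the leading 1-bit.
double: tangent at (6, 6): λ = (3·6² + 5)/(2·6) ≡ 1/5. 5⁻¹ ≡ 3 (mod 7), so λ ≡ 1·3 ≡ 3.
  x = λ² - 6 - 6 = 9 - 12 ≡ 4; y = λ·(6 - 4) - 6 ≡ 0. → (4, 0)
double: (4, 0) + (4, 0): same x and y₁ ≡ -y₂, so the sum is O.
double: O + O = O (identity).
add P: O + (6, 6) = (6, 6) (identity).

(6, 6)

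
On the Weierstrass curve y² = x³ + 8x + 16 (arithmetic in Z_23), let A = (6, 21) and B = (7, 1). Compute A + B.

(6, 21) + (7, 1). λ = (1 - 21)/(7 - 6) ≡ 3/1 mod 23. 1⁻¹ ≡ 1 (mod 23), so λ ≡ 3.
  x = λ² - 6 - 7 = 9 - 13 ≡ 19; y = λ·(6 - 19) - 21 ≡ 9. → (19, 9)

(19, 9)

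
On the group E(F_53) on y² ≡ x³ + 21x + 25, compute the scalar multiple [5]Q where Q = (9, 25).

(7, 12)

Double-and-add on 5 = (101)₂. Start with Q = (9, 25) for the leading 1-bit.
double: tangent at (9, 25): λ = (3·9² + 21)/(2·25) ≡ 52/50. 50⁻¹ ≡ 35 (mod 53) since 50·35 = 1750 ≡ 1, so λ ≡ 52·35 ≡ 18.
  x = λ² - 9 - 9 = 324 - 18 ≡ 41; y = λ·(9 - 41) - 25 ≡ 35. → (41, 35)
double: tangent at (41, 35): λ = (3·41² + 21)/(2·35) ≡ 29/17. 17⁻¹ ≡ 25 (mod 53) since 17·25 = 425 ≡ 1, so λ ≡ 29·25 ≡ 36.
  x = λ² - 41 - 41 = 1296 - 82 ≡ 48; y = λ·(41 - 48) - 35 ≡ 31. → (48, 31)
add Q: (48, 31) + (9, 25). λ = (25 - 31)/(9 - 48) ≡ 47/14 mod 53. 14⁻¹ ≡ 19 (mod 53), so λ ≡ 45.
  x = λ² - 48 - 9 = 2025 - 57 ≡ 7; y = λ·(48 - 7) - 31 ≡ 12. → (7, 12)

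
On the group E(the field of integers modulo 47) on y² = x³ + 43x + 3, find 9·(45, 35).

(11, 31)

Write P = (45, 35).
Repeated addition: build up to 9P.
2P: tangent at (45, 35): λ = (3·45² + 43)/(2·35) ≡ 8/23. 23⁻¹ ≡ 45 (mod 47), so λ ≡ 8·45 ≡ 31.
  x = λ² - 45 - 45 = 961 - 90 ≡ 25; y = λ·(45 - 25) - 35 ≡ 21. → (25, 21)
3P: (25, 21) + (45, 35). λ = (35 - 21)/(45 - 25) ≡ 14/20 mod 47. 20⁻¹ ≡ 40 (mod 47), so λ ≡ 43.
  x = λ² - 25 - 45 = 1849 - 70 ≡ 40; y = λ·(25 - 40) - 21 ≡ 39. → (40, 39)
4P: (40, 39) + (45, 35). λ = (35 - 39)/(45 - 40) ≡ 43/5 mod 47. 5⁻¹ ≡ 19 (mod 47), so λ ≡ 18.
  x = λ² - 40 - 45 = 324 - 85 ≡ 4; y = λ·(40 - 4) - 39 ≡ 45. → (4, 45)
5P: (4, 45) + (45, 35). λ = (35 - 45)/(45 - 4) ≡ 37/41 mod 47. 41⁻¹ ≡ 39 (mod 47) since 41·39 = 1599 ≡ 1, so λ ≡ 33.
  x = λ² - 4 - 45 = 1089 - 49 ≡ 6; y = λ·(4 - 6) - 45 ≡ 30. → (6, 30)
6P: (6, 30) + (45, 35). λ = (35 - 30)/(45 - 6) ≡ 5/39 mod 47. 39⁻¹ ≡ 41 (mod 47) since 39·41 = 1599 ≡ 1, so λ ≡ 17.
  x = λ² - 6 - 45 = 289 - 51 ≡ 3; y = λ·(6 - 3) - 30 ≡ 21. → (3, 21)
7P: (3, 21) + (45, 35). λ = (35 - 21)/(45 - 3) ≡ 14/42 mod 47. 42⁻¹ ≡ 28 (mod 47) since 42·28 = 1176 ≡ 1, so λ ≡ 16.
  x = λ² - 3 - 45 = 256 - 48 ≡ 20; y = λ·(3 - 20) - 21 ≡ 36. → (20, 36)
8P: (20, 36) + (45, 35). λ = (35 - 36)/(45 - 20) ≡ 46/25 mod 47. 25⁻¹ ≡ 32 (mod 47) since 25·32 = 800 ≡ 1, so λ ≡ 15.
  x = λ² - 20 - 45 = 225 - 65 ≡ 19; y = λ·(20 - 19) - 36 ≡ 26. → (19, 26)
9P: (19, 26) + (45, 35). λ = (35 - 26)/(45 - 19) ≡ 9/26 mod 47. 26⁻¹ ≡ 38 (mod 47), so λ ≡ 13.
  x = λ² - 19 - 45 = 169 - 64 ≡ 11; y = λ·(19 - 11) - 26 ≡ 31. → (11, 31)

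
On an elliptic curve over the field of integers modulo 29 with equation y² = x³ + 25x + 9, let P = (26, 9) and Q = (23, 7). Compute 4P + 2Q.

First 4P:
Double-and-add on 4 = (100)₂. Start with P = (26, 9) for the leading 1-bit.
double: tangent at (26, 9): λ = (3·26² + 25)/(2·9) ≡ 23/18. 18⁻¹ ≡ 21 (mod 29), so λ ≡ 23·21 ≡ 19.
  x = λ² - 26 - 26 = 361 - 52 ≡ 19; y = λ·(26 - 19) - 9 ≡ 8. → (19, 8)
double: tangent at (19, 8): λ = (3·19² + 25)/(2·8) ≡ 6/16. 16⁻¹ ≡ 20 (mod 29), so λ ≡ 6·20 ≡ 4.
  x = λ² - 19 - 19 = 16 - 38 ≡ 7; y = λ·(19 - 7) - 8 ≡ 11. → (7, 11)
4P = (7, 11).
Next 2Q:
Repeated addition: build up to 2Q.
2Q: tangent at (23, 7): λ = (3·23² + 25)/(2·7) ≡ 17/14. 14⁻¹ ≡ 27 (mod 29) since 14·27 = 378 ≡ 1, so λ ≡ 17·27 ≡ 24.
  x = λ² - 23 - 23 = 576 - 46 ≡ 8; y = λ·(23 - 8) - 7 ≡ 5. → (8, 5)
2Q = (8, 5).
Finally 4P + 2Q:
(7, 11) + (8, 5). λ = (5 - 11)/(8 - 7) ≡ 23/1 mod 29. 1⁻¹ ≡ 1 (mod 29), so λ ≡ 23.
  x = λ² - 7 - 8 = 529 - 15 ≡ 21; y = λ·(7 - 21) - 11 ≡ 15. → (21, 15)

(21, 15)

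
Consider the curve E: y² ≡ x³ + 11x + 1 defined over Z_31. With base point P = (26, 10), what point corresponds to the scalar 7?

(29, 8)

Double-and-add on 7 = (111)₂. Start with P = (26, 10) for the leading 1-bit.
double: tangent at (26, 10): λ = (3·26² + 11)/(2·10) ≡ 24/20. 20⁻¹ ≡ 14 (mod 31), so λ ≡ 24·14 ≡ 26.
  x = λ² - 26 - 26 = 676 - 52 ≡ 4; y = λ·(26 - 4) - 10 ≡ 4. → (4, 4)
add P: (4, 4) + (26, 10). λ = (10 - 4)/(26 - 4) ≡ 6/22 mod 31. 22⁻¹ ≡ 24 (mod 31), so λ ≡ 20.
  x = λ² - 4 - 26 = 400 - 30 ≡ 29; y = λ·(4 - 29) - 4 ≡ 23. → (29, 23)
double: tangent at (29, 23): λ = (3·29² + 11)/(2·23) ≡ 23/15. 15⁻¹ ≡ 29 (mod 31) since 15·29 = 435 ≡ 1, so λ ≡ 23·29 ≡ 16.
  x = λ² - 29 - 29 = 256 - 58 ≡ 12; y = λ·(29 - 12) - 23 ≡ 1. → (12, 1)
add P: (12, 1) + (26, 10). λ = (10 - 1)/(26 - 12) ≡ 9/14 mod 31. 14⁻¹ ≡ 20 (mod 31), so λ ≡ 25.
  x = λ² - 12 - 26 = 625 - 38 ≡ 29; y = λ·(12 - 29) - 1 ≡ 8. → (29, 8)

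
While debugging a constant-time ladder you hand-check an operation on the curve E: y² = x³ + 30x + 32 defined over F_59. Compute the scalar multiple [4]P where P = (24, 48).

Double-and-add on 4 = (100)₂. Start with P = (24, 48) for the leading 1-bit.
double: tangent at (24, 48): λ = (3·24² + 30)/(2·48) ≡ 47/37. 37⁻¹ ≡ 8 (mod 59), so λ ≡ 47·8 ≡ 22.
  x = λ² - 24 - 24 = 484 - 48 ≡ 23; y = λ·(24 - 23) - 48 ≡ 33. → (23, 33)
double: tangent at (23, 33): λ = (3·23² + 30)/(2·33) ≡ 24/7. 7⁻¹ ≡ 17 (mod 59) since 7·17 = 119 ≡ 1, so λ ≡ 24·17 ≡ 54.
  x = λ² - 23 - 23 = 2916 - 46 ≡ 38; y = λ·(23 - 38) - 33 ≡ 42. → (38, 42)

(38, 42)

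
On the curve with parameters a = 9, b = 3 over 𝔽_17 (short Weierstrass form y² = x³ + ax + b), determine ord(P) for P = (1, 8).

2P: tangent at (1, 8): λ = (3·1² + 9)/(2·8) ≡ 12/16. 16⁻¹ ≡ 16 (mod 17) since 16·16 = 256 ≡ 1, so λ ≡ 12·16 ≡ 5.
  x = λ² - 1 - 1 = 25 - 2 ≡ 6; y = λ·(1 - 6) - 8 ≡ 1. → (6, 1)
3P: (6, 1) + (1, 8). λ = (8 - 1)/(1 - 6) ≡ 7/12 mod 17. 12⁻¹ ≡ 10 (mod 17) since 12·10 = 120 ≡ 1, so λ ≡ 2.
  x = λ² - 6 - 1 = 4 - 7 ≡ 14; y = λ·(6 - 14) - 1 ≡ 0. → (14, 0)
4P: (14, 0) + (1, 8). λ = (8 - 0)/(1 - 14) ≡ 8/4 mod 17. 4⁻¹ ≡ 13 (mod 17) since 4·13 = 52 ≡ 1, so λ ≡ 2.
  x = λ² - 14 - 1 = 4 - 15 ≡ 6; y = λ·(14 - 6) - 0 ≡ 16. → (6, 16)
5P: (6, 16) + (1, 8). λ = (8 - 16)/(1 - 6) ≡ 9/12 mod 17. 12⁻¹ ≡ 10 (mod 17), so λ ≡ 5.
  x = λ² - 6 - 1 = 25 - 7 ≡ 1; y = λ·(6 - 1) - 16 ≡ 9. → (1, 9)
6P: (1, 9) + (1, 8): same x and y₁ ≡ -y₂, so the sum is 𝒪.
6P = 𝒪, so the order is 6.

6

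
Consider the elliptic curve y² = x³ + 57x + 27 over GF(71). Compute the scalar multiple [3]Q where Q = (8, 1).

Repeated addition: build up to 3Q.
2Q: tangent at (8, 1): λ = (3·8² + 57)/(2·1) ≡ 36/2. 2⁻¹ ≡ 36 (mod 71), so λ ≡ 36·36 ≡ 18.
  x = λ² - 8 - 8 = 324 - 16 ≡ 24; y = λ·(8 - 24) - 1 ≡ 66. → (24, 66)
3Q: (24, 66) + (8, 1). λ = (1 - 66)/(8 - 24) ≡ 6/55 mod 71. 55⁻¹ ≡ 31 (mod 71), so λ ≡ 44.
  x = λ² - 24 - 8 = 1936 - 32 ≡ 58; y = λ·(24 - 58) - 66 ≡ 0. → (58, 0)

(58, 0)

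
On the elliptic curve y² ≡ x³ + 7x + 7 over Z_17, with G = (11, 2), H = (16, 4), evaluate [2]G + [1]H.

(3, 2)

First 2G:
Repeated addition: build up to 2G.
2G: tangent at (11, 2): λ = (3·11² + 7)/(2·2) ≡ 13/4. 4⁻¹ ≡ 13 (mod 17), so λ ≡ 13·13 ≡ 16.
  x = λ² - 11 - 11 = 256 - 22 ≡ 13; y = λ·(11 - 13) - 2 ≡ 0. → (13, 0)
2G = (13, 0).
Finally 2G + H:
(13, 0) + (16, 4). λ = (4 - 0)/(16 - 13) ≡ 4/3 mod 17. 3⁻¹ ≡ 6 (mod 17), so λ ≡ 7.
  x = λ² - 13 - 16 = 49 - 29 ≡ 3; y = λ·(13 - 3) - 0 ≡ 2. → (3, 2)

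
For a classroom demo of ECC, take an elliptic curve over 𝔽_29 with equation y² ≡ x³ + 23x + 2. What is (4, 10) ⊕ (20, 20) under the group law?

(14, 20)

(4, 10) + (20, 20). λ = (20 - 10)/(20 - 4) ≡ 10/16 mod 29. 16⁻¹ ≡ 20 (mod 29), so λ ≡ 26.
  x = λ² - 4 - 20 = 676 - 24 ≡ 14; y = λ·(4 - 14) - 10 ≡ 20. → (14, 20)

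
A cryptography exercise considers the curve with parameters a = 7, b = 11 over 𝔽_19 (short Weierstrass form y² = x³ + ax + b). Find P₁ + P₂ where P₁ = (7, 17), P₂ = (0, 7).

(9, 10)

(7, 17) + (0, 7). λ = (7 - 17)/(0 - 7) ≡ 9/12 mod 19. 12⁻¹ ≡ 8 (mod 19), so λ ≡ 15.
  x = λ² - 7 - 0 = 225 - 7 ≡ 9; y = λ·(7 - 9) - 17 ≡ 10. → (9, 10)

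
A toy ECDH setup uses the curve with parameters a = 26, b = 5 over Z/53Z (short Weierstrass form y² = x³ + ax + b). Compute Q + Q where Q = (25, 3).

tangent at (25, 3): λ = (3·25² + 26)/(2·3) ≡ 46/6. 6⁻¹ ≡ 9 (mod 53), so λ ≡ 46·9 ≡ 43.
  x = λ² - 25 - 25 = 1849 - 50 ≡ 50; y = λ·(25 - 50) - 3 ≡ 35. → (50, 35)

(50, 35)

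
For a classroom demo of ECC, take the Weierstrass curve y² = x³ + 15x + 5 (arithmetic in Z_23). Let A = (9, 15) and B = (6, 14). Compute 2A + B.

First 2A:
Repeated addition: build up to 2A.
2A: tangent at (9, 15): λ = (3·9² + 15)/(2·15) ≡ 5/7. 7⁻¹ ≡ 10 (mod 23), so λ ≡ 5·10 ≡ 4.
  x = λ² - 9 - 9 = 16 - 18 ≡ 21; y = λ·(9 - 21) - 15 ≡ 6. → (21, 6)
2A = (21, 6).
Finally 2A + B:
(21, 6) + (6, 14). λ = (14 - 6)/(6 - 21) ≡ 8/8 mod 23. 8⁻¹ ≡ 3 (mod 23) since 8·3 = 24 ≡ 1, so λ ≡ 1.
  x = λ² - 21 - 6 = 1 - 27 ≡ 20; y = λ·(21 - 20) - 6 ≡ 18. → (20, 18)

(20, 18)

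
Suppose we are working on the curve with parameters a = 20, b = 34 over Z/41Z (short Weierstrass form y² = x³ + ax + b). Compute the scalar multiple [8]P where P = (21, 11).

Repeated addition: build up to 8P.
2P: tangent at (21, 11): λ = (3·21² + 20)/(2·11) ≡ 31/22. 22⁻¹ ≡ 28 (mod 41) since 22·28 = 616 ≡ 1, so λ ≡ 31·28 ≡ 7.
  x = λ² - 21 - 21 = 49 - 42 ≡ 7; y = λ·(21 - 7) - 11 ≡ 5. → (7, 5)
3P: (7, 5) + (21, 11). λ = (11 - 5)/(21 - 7) ≡ 6/14 mod 41. 14⁻¹ ≡ 3 (mod 41) since 14·3 = 42 ≡ 1, so λ ≡ 18.
  x = λ² - 7 - 21 = 324 - 28 ≡ 9; y = λ·(7 - 9) - 5 ≡ 0. → (9, 0)
4P: (9, 0) + (21, 11). λ = (11 - 0)/(21 - 9) ≡ 11/12 mod 41. 12⁻¹ ≡ 24 (mod 41), so λ ≡ 18.
  x = λ² - 9 - 21 = 324 - 30 ≡ 7; y = λ·(9 - 7) - 0 ≡ 36. → (7, 36)
5P: (7, 36) + (21, 11). λ = (11 - 36)/(21 - 7) ≡ 16/14 mod 41. 14⁻¹ ≡ 3 (mod 41), so λ ≡ 7.
  x = λ² - 7 - 21 = 49 - 28 ≡ 21; y = λ·(7 - 21) - 36 ≡ 30. → (21, 30)
6P: (21, 30) + (21, 11): same x and y₁ ≡ -y₂, so the sum is O.
7P: O + (21, 11) = (21, 11) (identity).
8P: tangent at (21, 11): λ = (3·21² + 20)/(2·11) ≡ 31/22. 22⁻¹ ≡ 28 (mod 41), so λ ≡ 31·28 ≡ 7.
  x = λ² - 21 - 21 = 49 - 42 ≡ 7; y = λ·(21 - 7) - 11 ≡ 5. → (7, 5)

(7, 5)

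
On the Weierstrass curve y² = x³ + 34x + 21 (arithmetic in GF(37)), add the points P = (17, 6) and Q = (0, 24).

(17, 6) + (0, 24). λ = (24 - 6)/(0 - 17) ≡ 18/20 mod 37. 20⁻¹ ≡ 13 (mod 37) since 20·13 = 260 ≡ 1, so λ ≡ 12.
  x = λ² - 17 - 0 = 144 - 17 ≡ 16; y = λ·(17 - 16) - 6 ≡ 6. → (16, 6)

(16, 6)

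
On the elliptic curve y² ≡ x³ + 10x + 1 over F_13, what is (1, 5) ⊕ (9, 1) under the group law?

(1, 5) + (9, 1). λ = (1 - 5)/(9 - 1) ≡ 9/8 mod 13. 8⁻¹ ≡ 5 (mod 13), so λ ≡ 6.
  x = λ² - 1 - 9 = 36 - 10 ≡ 0; y = λ·(1 - 0) - 5 ≡ 1. → (0, 1)

(0, 1)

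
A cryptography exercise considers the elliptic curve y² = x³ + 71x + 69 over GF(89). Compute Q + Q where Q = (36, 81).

(35, 22)

tangent at (36, 81): λ = (3·36² + 71)/(2·81) ≡ 43/73. 73⁻¹ ≡ 50 (mod 89), so λ ≡ 43·50 ≡ 14.
  x = λ² - 36 - 36 = 196 - 72 ≡ 35; y = λ·(36 - 35) - 81 ≡ 22. → (35, 22)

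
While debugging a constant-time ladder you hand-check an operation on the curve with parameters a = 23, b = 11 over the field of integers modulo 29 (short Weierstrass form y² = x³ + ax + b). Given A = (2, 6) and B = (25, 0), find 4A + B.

First 4A:
Repeated addition: build up to 4A.
2A: tangent at (2, 6): λ = (3·2² + 23)/(2·6) ≡ 6/12. 12⁻¹ ≡ 17 (mod 29), so λ ≡ 6·17 ≡ 15.
  x = λ² - 2 - 2 = 225 - 4 ≡ 18; y = λ·(2 - 18) - 6 ≡ 15. → (18, 15)
3A: (18, 15) + (2, 6). λ = (6 - 15)/(2 - 18) ≡ 20/13 mod 29. 13⁻¹ ≡ 9 (mod 29), so λ ≡ 6.
  x = λ² - 18 - 2 = 36 - 20 ≡ 16; y = λ·(18 - 16) - 15 ≡ 26. → (16, 26)
4A: (16, 26) + (2, 6). λ = (6 - 26)/(2 - 16) ≡ 9/15 mod 29. 15⁻¹ ≡ 2 (mod 29) since 15·2 = 30 ≡ 1, so λ ≡ 18.
  x = λ² - 16 - 2 = 324 - 18 ≡ 16; y = λ·(16 - 16) - 26 ≡ 3. → (16, 3)
4A = (16, 3).
Finally 4A + B:
(16, 3) + (25, 0). λ = (0 - 3)/(25 - 16) ≡ 26/9 mod 29. 9⁻¹ ≡ 13 (mod 29), so λ ≡ 19.
  x = λ² - 16 - 25 = 361 - 41 ≡ 1; y = λ·(16 - 1) - 3 ≡ 21. → (1, 21)

(1, 21)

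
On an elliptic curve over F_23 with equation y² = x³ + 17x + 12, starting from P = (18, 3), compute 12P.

Repeated addition: build up to 12P.
2P: tangent at (18, 3): λ = (3·18² + 17)/(2·3) ≡ 0/6. 6⁻¹ ≡ 4 (mod 23), so λ ≡ 0·4 ≡ 0.
  x = λ² - 18 - 18 = 0 - 36 ≡ 10; y = λ·(18 - 10) - 3 ≡ 20. → (10, 20)
3P: (10, 20) + (18, 3). λ = (3 - 20)/(18 - 10) ≡ 6/8 mod 23. 8⁻¹ ≡ 3 (mod 23), so λ ≡ 18.
  x = λ² - 10 - 18 = 324 - 28 ≡ 20; y = λ·(10 - 20) - 20 ≡ 7. → (20, 7)
4P: (20, 7) + (18, 3). λ = (3 - 7)/(18 - 20) ≡ 19/21 mod 23. 21⁻¹ ≡ 11 (mod 23) since 21·11 = 231 ≡ 1, so λ ≡ 2.
  x = λ² - 20 - 18 = 4 - 38 ≡ 12; y = λ·(20 - 12) - 7 ≡ 9. → (12, 9)
5P: (12, 9) + (18, 3). λ = (3 - 9)/(18 - 12) ≡ 17/6 mod 23. 6⁻¹ ≡ 4 (mod 23), so λ ≡ 22.
  x = λ² - 12 - 18 = 484 - 30 ≡ 17; y = λ·(12 - 17) - 9 ≡ 19. → (17, 19)
6P: (17, 19) + (18, 3). λ = (3 - 19)/(18 - 17) ≡ 7/1 mod 23. 1⁻¹ ≡ 1 (mod 23), so λ ≡ 7.
  x = λ² - 17 - 18 = 49 - 35 ≡ 14; y = λ·(17 - 14) - 19 ≡ 2. → (14, 2)
7P: (14, 2) + (18, 3). λ = (3 - 2)/(18 - 14) ≡ 1/4 mod 23. 4⁻¹ ≡ 6 (mod 23) since 4·6 = 24 ≡ 1, so λ ≡ 6.
  x = λ² - 14 - 18 = 36 - 32 ≡ 4; y = λ·(14 - 4) - 2 ≡ 12. → (4, 12)
8P: (4, 12) + (18, 3). λ = (3 - 12)/(18 - 4) ≡ 14/14 mod 23. 14⁻¹ ≡ 5 (mod 23) since 14·5 = 70 ≡ 1, so λ ≡ 1.
  x = λ² - 4 - 18 = 1 - 22 ≡ 2; y = λ·(4 - 2) - 12 ≡ 13. → (2, 13)
9P: (2, 13) + (18, 3). λ = (3 - 13)/(18 - 2) ≡ 13/16 mod 23. 16⁻¹ ≡ 13 (mod 23) since 16·13 = 208 ≡ 1, so λ ≡ 8.
  x = λ² - 2 - 18 = 64 - 20 ≡ 21; y = λ·(2 - 21) - 13 ≡ 19. → (21, 19)
10P: (21, 19) + (18, 3). λ = (3 - 19)/(18 - 21) ≡ 7/20 mod 23. 20⁻¹ ≡ 15 (mod 23) since 20·15 = 300 ≡ 1, so λ ≡ 13.
  x = λ² - 21 - 18 = 169 - 39 ≡ 15; y = λ·(21 - 15) - 19 ≡ 13. → (15, 13)
11P: (15, 13) + (18, 3). λ = (3 - 13)/(18 - 15) ≡ 13/3 mod 23. 3⁻¹ ≡ 8 (mod 23) since 3·8 = 24 ≡ 1, so λ ≡ 12.
  x = λ² - 15 - 18 = 144 - 33 ≡ 19; y = λ·(15 - 19) - 13 ≡ 8. → (19, 8)
12P: (19, 8) + (18, 3). λ = (3 - 8)/(18 - 19) ≡ 18/22 mod 23. 22⁻¹ ≡ 22 (mod 23) since 22·22 = 484 ≡ 1, so λ ≡ 5.
  x = λ² - 19 - 18 = 25 - 37 ≡ 11; y = λ·(19 - 11) - 8 ≡ 9. → (11, 9)

(11, 9)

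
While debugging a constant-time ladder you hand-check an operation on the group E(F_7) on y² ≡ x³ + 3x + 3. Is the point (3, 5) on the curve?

y² = 5² ≡ 4; x³ + 3x + 3 = 39 ≡ 4 (mod 7). 4 = 4.

yes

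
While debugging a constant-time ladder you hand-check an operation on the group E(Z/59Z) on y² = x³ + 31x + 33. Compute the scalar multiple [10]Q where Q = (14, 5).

(31, 39)

Repeated addition: build up to 10Q.
2Q: tangent at (14, 5): λ = (3·14² + 31)/(2·5) ≡ 29/10. 10⁻¹ ≡ 6 (mod 59) since 10·6 = 60 ≡ 1, so λ ≡ 29·6 ≡ 56.
  x = λ² - 14 - 14 = 3136 - 28 ≡ 40; y = λ·(14 - 40) - 5 ≡ 14. → (40, 14)
3Q: (40, 14) + (14, 5). λ = (5 - 14)/(14 - 40) ≡ 50/33 mod 59. 33⁻¹ ≡ 34 (mod 59), so λ ≡ 48.
  x = λ² - 40 - 14 = 2304 - 54 ≡ 8; y = λ·(40 - 8) - 14 ≡ 47. → (8, 47)
4Q: (8, 47) + (14, 5). λ = (5 - 47)/(14 - 8) ≡ 17/6 mod 59. 6⁻¹ ≡ 10 (mod 59), so λ ≡ 52.
  x = λ² - 8 - 14 = 2704 - 22 ≡ 27; y = λ·(8 - 27) - 47 ≡ 27. → (27, 27)
5Q: (27, 27) + (14, 5). λ = (5 - 27)/(14 - 27) ≡ 37/46 mod 59. 46⁻¹ ≡ 9 (mod 59), so λ ≡ 38.
  x = λ² - 27 - 14 = 1444 - 41 ≡ 46; y = λ·(27 - 46) - 27 ≡ 18. → (46, 18)
6Q: (46, 18) + (14, 5). λ = (5 - 18)/(14 - 46) ≡ 46/27 mod 59. 27⁻¹ ≡ 35 (mod 59), so λ ≡ 17.
  x = λ² - 46 - 14 = 289 - 60 ≡ 52; y = λ·(46 - 52) - 18 ≡ 57. → (52, 57)
7Q: (52, 57) + (14, 5). λ = (5 - 57)/(14 - 52) ≡ 7/21 mod 59. 21⁻¹ ≡ 45 (mod 59) since 21·45 = 945 ≡ 1, so λ ≡ 20.
  x = λ² - 52 - 14 = 400 - 66 ≡ 39; y = λ·(52 - 39) - 57 ≡ 26. → (39, 26)
8Q: (39, 26) + (14, 5). λ = (5 - 26)/(14 - 39) ≡ 38/34 mod 59. 34⁻¹ ≡ 33 (mod 59) since 34·33 = 1122 ≡ 1, so λ ≡ 15.
  x = λ² - 39 - 14 = 225 - 53 ≡ 54; y = λ·(39 - 54) - 26 ≡ 44. → (54, 44)
9Q: (54, 44) + (14, 5). λ = (5 - 44)/(14 - 54) ≡ 20/19 mod 59. 19⁻¹ ≡ 28 (mod 59) since 19·28 = 532 ≡ 1, so λ ≡ 29.
  x = λ² - 54 - 14 = 841 - 68 ≡ 6; y = λ·(54 - 6) - 44 ≡ 50. → (6, 50)
10Q: (6, 50) + (14, 5). λ = (5 - 50)/(14 - 6) ≡ 14/8 mod 59. 8⁻¹ ≡ 37 (mod 59), so λ ≡ 46.
  x = λ² - 6 - 14 = 2116 - 20 ≡ 31; y = λ·(6 - 31) - 50 ≡ 39. → (31, 39)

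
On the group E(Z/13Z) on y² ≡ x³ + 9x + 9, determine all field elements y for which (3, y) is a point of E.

x³ + 9x + 9 = 63 ≡ 11 (mod 13).
11 is a non-residue mod 13; no y exists.

none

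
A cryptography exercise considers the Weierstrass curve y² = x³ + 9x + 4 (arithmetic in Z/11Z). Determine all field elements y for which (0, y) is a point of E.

x³ + 9x + 4 = 4 ≡ 4 (mod 11).
Square roots of 4 mod 11: 2 and 9 (since 2² = 4 ≡ 4).

2, 9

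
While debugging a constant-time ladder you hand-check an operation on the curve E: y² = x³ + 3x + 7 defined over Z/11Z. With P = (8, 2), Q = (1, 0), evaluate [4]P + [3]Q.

(8, 9)

First 4P:
Double-and-add on 4 = (100)₂. Start with P = (8, 2) for the leading 1-bit.
double: tangent at (8, 2): λ = (3·8² + 3)/(2·2) ≡ 8/4. 4⁻¹ ≡ 3 (mod 11), so λ ≡ 8·3 ≡ 2.
  x = λ² - 8 - 8 = 4 - 16 ≡ 10; y = λ·(8 - 10) - 2 ≡ 5. → (10, 5)
double: tangent at (10, 5): λ = (3·10² + 3)/(2·5) ≡ 6/10. 10⁻¹ ≡ 10 (mod 11) since 10·10 = 100 ≡ 1, so λ ≡ 6·10 ≡ 5.
  x = λ² - 10 - 10 = 25 - 20 ≡ 5; y = λ·(10 - 5) - 5 ≡ 9. → (5, 9)
4P = (5, 9).
Next 3Q:
Repeated addition: build up to 3Q.
2Q: (1, 0) + (1, 0): same x and y₁ ≡ -y₂, so the sum is ∞.
3Q: ∞ + (1, 0) = (1, 0) (identity).
3Q = (1, 0).
Finally 4P + 3Q:
(5, 9) + (1, 0). λ = (0 - 9)/(1 - 5) ≡ 2/7 mod 11. 7⁻¹ ≡ 8 (mod 11) since 7·8 = 56 ≡ 1, so λ ≡ 5.
  x = λ² - 5 - 1 = 25 - 6 ≡ 8; y = λ·(5 - 8) - 9 ≡ 9. → (8, 9)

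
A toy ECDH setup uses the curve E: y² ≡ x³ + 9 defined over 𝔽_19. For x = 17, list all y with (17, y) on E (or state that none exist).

1, 18

x³ + 0x + 9 = 4922 ≡ 1 (mod 19).
Square roots of 1 mod 19: 1 and 18 (since 1² = 1 ≡ 1).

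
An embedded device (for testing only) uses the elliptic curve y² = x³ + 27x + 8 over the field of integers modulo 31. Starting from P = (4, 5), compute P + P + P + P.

(0, 15)

Double-and-add on 4 = (100)₂. Start with P = (4, 5) for the leading 1-bit.
double: tangent at (4, 5): λ = (3·4² + 27)/(2·5) ≡ 13/10. 10⁻¹ ≡ 28 (mod 31) since 10·28 = 280 ≡ 1, so λ ≡ 13·28 ≡ 23.
  x = λ² - 4 - 4 = 529 - 8 ≡ 25; y = λ·(4 - 25) - 5 ≡ 8. → (25, 8)
double: tangent at (25, 8): λ = (3·25² + 27)/(2·8) ≡ 11/16. 16⁻¹ ≡ 2 (mod 31) since 16·2 = 32 ≡ 1, so λ ≡ 11·2 ≡ 22.
  x = λ² - 25 - 25 = 484 - 50 ≡ 0; y = λ·(25 - 0) - 8 ≡ 15. → (0, 15)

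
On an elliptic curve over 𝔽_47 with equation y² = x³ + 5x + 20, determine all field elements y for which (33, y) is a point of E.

x³ + 5x + 20 = 36122 ≡ 26 (mod 47).
26 is a non-residue mod 47; no y exists.

none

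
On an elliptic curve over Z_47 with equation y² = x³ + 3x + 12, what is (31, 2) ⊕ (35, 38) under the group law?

(15, 1)

(31, 2) + (35, 38). λ = (38 - 2)/(35 - 31) ≡ 36/4 mod 47. 4⁻¹ ≡ 12 (mod 47) since 4·12 = 48 ≡ 1, so λ ≡ 9.
  x = λ² - 31 - 35 = 81 - 66 ≡ 15; y = λ·(31 - 15) - 2 ≡ 1. → (15, 1)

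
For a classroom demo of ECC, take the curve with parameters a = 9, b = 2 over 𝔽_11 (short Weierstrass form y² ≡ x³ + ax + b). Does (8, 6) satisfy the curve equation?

yes

y² = 6² ≡ 3; x³ + 9x + 2 = 586 ≡ 3 (mod 11). 3 = 3.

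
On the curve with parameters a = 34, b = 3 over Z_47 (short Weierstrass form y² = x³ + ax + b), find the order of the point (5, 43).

4

2P: tangent at (5, 43): λ = (3·5² + 34)/(2·43) ≡ 15/39. 39⁻¹ ≡ 41 (mod 47), so λ ≡ 15·41 ≡ 4.
  x = λ² - 5 - 5 = 16 - 10 ≡ 6; y = λ·(5 - 6) - 43 ≡ 0. → (6, 0)
3P: (6, 0) + (5, 43). λ = (43 - 0)/(5 - 6) ≡ 43/46 mod 47. 46⁻¹ ≡ 46 (mod 47) since 46·46 = 2116 ≡ 1, so λ ≡ 4.
  x = λ² - 6 - 5 = 16 - 11 ≡ 5; y = λ·(6 - 5) - 0 ≡ 4. → (5, 4)
4P: (5, 4) + (5, 43): same x and y₁ ≡ -y₂, so the sum is O.
4P = O, so the order is 4.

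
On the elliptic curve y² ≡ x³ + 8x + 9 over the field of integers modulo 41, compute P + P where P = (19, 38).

tangent at (19, 38): λ = (3·19² + 8)/(2·38) ≡ 25/35. 35⁻¹ ≡ 34 (mod 41) since 35·34 = 1190 ≡ 1, so λ ≡ 25·34 ≡ 30.
  x = λ² - 19 - 19 = 900 - 38 ≡ 1; y = λ·(19 - 1) - 38 ≡ 10. → (1, 10)

(1, 10)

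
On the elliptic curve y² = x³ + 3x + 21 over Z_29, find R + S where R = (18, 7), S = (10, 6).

(18, 7) + (10, 6). λ = (6 - 7)/(10 - 18) ≡ 28/21 mod 29. 21⁻¹ ≡ 18 (mod 29), so λ ≡ 11.
  x = λ² - 18 - 10 = 121 - 28 ≡ 6; y = λ·(18 - 6) - 7 ≡ 9. → (6, 9)

(6, 9)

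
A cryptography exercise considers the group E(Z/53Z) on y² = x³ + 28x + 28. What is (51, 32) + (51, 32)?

tangent at (51, 32): λ = (3·51² + 28)/(2·32) ≡ 40/11. 11⁻¹ ≡ 29 (mod 53) since 11·29 = 319 ≡ 1, so λ ≡ 40·29 ≡ 47.
  x = λ² - 51 - 51 = 2209 - 102 ≡ 40; y = λ·(51 - 40) - 32 ≡ 8. → (40, 8)

(40, 8)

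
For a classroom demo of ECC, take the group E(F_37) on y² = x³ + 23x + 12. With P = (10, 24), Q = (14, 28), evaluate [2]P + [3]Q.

(14, 9)

First 2P:
Repeated addition: build up to 2P.
2P: tangent at (10, 24): λ = (3·10² + 23)/(2·24) ≡ 27/11. 11⁻¹ ≡ 27 (mod 37), so λ ≡ 27·27 ≡ 26.
  x = λ² - 10 - 10 = 676 - 20 ≡ 27; y = λ·(10 - 27) - 24 ≡ 15. → (27, 15)
2P = (27, 15).
Next 3Q:
Repeated addition: build up to 3Q.
2Q: tangent at (14, 28): λ = (3·14² + 23)/(2·28) ≡ 19/19. 19⁻¹ ≡ 2 (mod 37), so λ ≡ 19·2 ≡ 1.
  x = λ² - 14 - 14 = 1 - 28 ≡ 10; y = λ·(14 - 10) - 28 ≡ 13. → (10, 13)
3Q: (10, 13) + (14, 28). λ = (28 - 13)/(14 - 10) ≡ 15/4 mod 37. 4⁻¹ ≡ 28 (mod 37) since 4·28 = 112 ≡ 1, so λ ≡ 13.
  x = λ² - 10 - 14 = 169 - 24 ≡ 34; y = λ·(10 - 34) - 13 ≡ 8. → (34, 8)
3Q = (34, 8).
Finally 2P + 3Q:
(27, 15) + (34, 8). λ = (8 - 15)/(34 - 27) ≡ 30/7 mod 37. 7⁻¹ ≡ 16 (mod 37) since 7·16 = 112 ≡ 1, so λ ≡ 36.
  x = λ² - 27 - 34 = 1296 - 61 ≡ 14; y = λ·(27 - 14) - 15 ≡ 9. → (14, 9)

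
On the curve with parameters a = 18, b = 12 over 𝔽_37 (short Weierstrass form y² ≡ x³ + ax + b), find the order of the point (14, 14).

2P: tangent at (14, 14): λ = (3·14² + 18)/(2·14) ≡ 14/28. 28⁻¹ ≡ 4 (mod 37), so λ ≡ 14·4 ≡ 19.
  x = λ² - 14 - 14 = 361 - 28 ≡ 0; y = λ·(14 - 0) - 14 ≡ 30. → (0, 30)
3P: (0, 30) + (14, 14). λ = (14 - 30)/(14 - 0) ≡ 21/14 mod 37. 14⁻¹ ≡ 8 (mod 37) since 14·8 = 112 ≡ 1, so λ ≡ 20.
  x = λ² - 0 - 14 = 400 - 14 ≡ 16; y = λ·(0 - 16) - 30 ≡ 20. → (16, 20)
4P: (16, 20) + (14, 14). λ = (14 - 20)/(14 - 16) ≡ 31/35 mod 37. 35⁻¹ ≡ 18 (mod 37), so λ ≡ 3.
  x = λ² - 16 - 14 = 9 - 30 ≡ 16; y = λ·(16 - 16) - 20 ≡ 17. → (16, 17)
5P: (16, 17) + (14, 14). λ = (14 - 17)/(14 - 16) ≡ 34/35 mod 37. 35⁻¹ ≡ 18 (mod 37), so λ ≡ 20.
  x = λ² - 16 - 14 = 400 - 30 ≡ 0; y = λ·(16 - 0) - 17 ≡ 7. → (0, 7)
6P: (0, 7) + (14, 14). λ = (14 - 7)/(14 - 0) ≡ 7/14 mod 37. 14⁻¹ ≡ 8 (mod 37) since 14·8 = 112 ≡ 1, so λ ≡ 19.
  x = λ² - 0 - 14 = 361 - 14 ≡ 14; y = λ·(0 - 14) - 7 ≡ 23. → (14, 23)
7P: (14, 23) + (14, 14): same x and y₁ ≡ -y₂, so the sum is O.
7P = O, so the order is 7.

7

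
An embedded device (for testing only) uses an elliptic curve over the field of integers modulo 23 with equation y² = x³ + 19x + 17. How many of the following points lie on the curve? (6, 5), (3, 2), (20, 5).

2

(6, 5): 5² ≡ 2, rhs ≡ 2 → on.
(3, 2): 2² ≡ 4, rhs ≡ 9 → off.
(20, 5): 5² ≡ 2, rhs ≡ 2 → on.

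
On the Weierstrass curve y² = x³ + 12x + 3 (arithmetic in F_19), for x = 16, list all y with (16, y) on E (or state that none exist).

4, 15

x³ + 12x + 3 = 4291 ≡ 16 (mod 19).
Square roots of 16 mod 19: 4 and 15 (since 4² = 16 ≡ 16).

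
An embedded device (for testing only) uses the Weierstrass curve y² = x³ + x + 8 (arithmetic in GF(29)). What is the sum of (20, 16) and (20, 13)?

O

The two points share x = 20 and their y-coordinates satisfy 16 + 13 ≡ 0 (mod 29), so they are inverses. Their sum is 𝒪.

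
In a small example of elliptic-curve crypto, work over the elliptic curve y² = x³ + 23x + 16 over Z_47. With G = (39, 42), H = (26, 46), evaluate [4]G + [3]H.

First 4G:
Repeated addition: build up to 4G.
2G: tangent at (39, 42): λ = (3·39² + 23)/(2·42) ≡ 27/37. 37⁻¹ ≡ 14 (mod 47) since 37·14 = 518 ≡ 1, so λ ≡ 27·14 ≡ 2.
  x = λ² - 39 - 39 = 4 - 78 ≡ 20; y = λ·(39 - 20) - 42 ≡ 43. → (20, 43)
3G: (20, 43) + (39, 42). λ = (42 - 43)/(39 - 20) ≡ 46/19 mod 47. 19⁻¹ ≡ 5 (mod 47) since 19·5 = 95 ≡ 1, so λ ≡ 42.
  x = λ² - 20 - 39 = 1764 - 59 ≡ 13; y = λ·(20 - 13) - 43 ≡ 16. → (13, 16)
4G: (13, 16) + (39, 42). λ = (42 - 16)/(39 - 13) ≡ 26/26 mod 47. 26⁻¹ ≡ 38 (mod 47) since 26·38 = 988 ≡ 1, so λ ≡ 1.
  x = λ² - 13 - 39 = 1 - 52 ≡ 43; y = λ·(13 - 43) - 16 ≡ 1. → (43, 1)
4G = (43, 1).
Next 3H:
Repeated addition: build up to 3H.
2H: tangent at (26, 46): λ = (3·26² + 23)/(2·46) ≡ 30/45. 45⁻¹ ≡ 23 (mod 47), so λ ≡ 30·23 ≡ 32.
  x = λ² - 26 - 26 = 1024 - 52 ≡ 32; y = λ·(26 - 32) - 46 ≡ 44. → (32, 44)
3H: (32, 44) + (26, 46). λ = (46 - 44)/(26 - 32) ≡ 2/41 mod 47. 41⁻¹ ≡ 39 (mod 47) since 41·39 = 1599 ≡ 1, so λ ≡ 31.
  x = λ² - 32 - 26 = 961 - 58 ≡ 10; y = λ·(32 - 10) - 44 ≡ 27. → (10, 27)
3H = (10, 27).
Finally 4G + 3H:
(43, 1) + (10, 27). λ = (27 - 1)/(10 - 43) ≡ 26/14 mod 47. 14⁻¹ ≡ 37 (mod 47) since 14·37 = 518 ≡ 1, so λ ≡ 22.
  x = λ² - 43 - 10 = 484 - 53 ≡ 8; y = λ·(43 - 8) - 1 ≡ 17. → (8, 17)

(8, 17)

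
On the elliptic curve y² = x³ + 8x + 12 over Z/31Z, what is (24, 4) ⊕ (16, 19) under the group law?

(26, 23)

(24, 4) + (16, 19). λ = (19 - 4)/(16 - 24) ≡ 15/23 mod 31. 23⁻¹ ≡ 27 (mod 31) since 23·27 = 621 ≡ 1, so λ ≡ 2.
  x = λ² - 24 - 16 = 4 - 40 ≡ 26; y = λ·(24 - 26) - 4 ≡ 23. → (26, 23)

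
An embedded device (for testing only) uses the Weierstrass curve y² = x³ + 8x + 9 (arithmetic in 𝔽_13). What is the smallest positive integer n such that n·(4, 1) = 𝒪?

6

2P: tangent at (4, 1): λ = (3·4² + 8)/(2·1) ≡ 4/2. 2⁻¹ ≡ 7 (mod 13), so λ ≡ 4·7 ≡ 2.
  x = λ² - 4 - 4 = 4 - 8 ≡ 9; y = λ·(4 - 9) - 1 ≡ 2. → (9, 2)
3P: (9, 2) + (4, 1). λ = (1 - 2)/(4 - 9) ≡ 12/8 mod 13. 8⁻¹ ≡ 5 (mod 13) since 8·5 = 40 ≡ 1, so λ ≡ 8.
  x = λ² - 9 - 4 = 64 - 13 ≡ 12; y = λ·(9 - 12) - 2 ≡ 0. → (12, 0)
4P: (12, 0) + (4, 1). λ = (1 - 0)/(4 - 12) ≡ 1/5 mod 13. 5⁻¹ ≡ 8 (mod 13), so λ ≡ 8.
  x = λ² - 12 - 4 = 64 - 16 ≡ 9; y = λ·(12 - 9) - 0 ≡ 11. → (9, 11)
5P: (9, 11) + (4, 1). λ = (1 - 11)/(4 - 9) ≡ 3/8 mod 13. 8⁻¹ ≡ 5 (mod 13) since 8·5 = 40 ≡ 1, so λ ≡ 2.
  x = λ² - 9 - 4 = 4 - 13 ≡ 4; y = λ·(9 - 4) - 11 ≡ 12. → (4, 12)
6P: (4, 12) + (4, 1): same x and y₁ ≡ -y₂, so the sum is 𝒪.
6P = 𝒪, so the order is 6.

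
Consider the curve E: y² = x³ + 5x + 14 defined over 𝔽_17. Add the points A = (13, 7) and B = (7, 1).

(13, 7) + (7, 1). λ = (1 - 7)/(7 - 13) ≡ 11/11 mod 17. 11⁻¹ ≡ 14 (mod 17) since 11·14 = 154 ≡ 1, so λ ≡ 1.
  x = λ² - 13 - 7 = 1 - 20 ≡ 15; y = λ·(13 - 15) - 7 ≡ 8. → (15, 8)

(15, 8)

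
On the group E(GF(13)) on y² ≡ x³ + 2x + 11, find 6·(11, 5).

Write P = (11, 5).
Repeated addition: build up to 6P.
2P: tangent at (11, 5): λ = (3·11² + 2)/(2·5) ≡ 1/10. 10⁻¹ ≡ 4 (mod 13), so λ ≡ 1·4 ≡ 4.
  x = λ² - 11 - 11 = 16 - 22 ≡ 7; y = λ·(11 - 7) - 5 ≡ 11. → (7, 11)
3P: (7, 11) + (11, 5). λ = (5 - 11)/(11 - 7) ≡ 7/4 mod 13. 4⁻¹ ≡ 10 (mod 13) since 4·10 = 40 ≡ 1, so λ ≡ 5.
  x = λ² - 7 - 11 = 25 - 18 ≡ 7; y = λ·(7 - 7) - 11 ≡ 2. → (7, 2)
4P: (7, 2) + (11, 5). λ = (5 - 2)/(11 - 7) ≡ 3/4 mod 13. 4⁻¹ ≡ 10 (mod 13) since 4·10 = 40 ≡ 1, so λ ≡ 4.
  x = λ² - 7 - 11 = 16 - 18 ≡ 11; y = λ·(7 - 11) - 2 ≡ 8. → (11, 8)
5P: (11, 8) + (11, 5): same x and y₁ ≡ -y₂, so the sum is O.
6P: O + (11, 5) = (11, 5) (identity).

(11, 5)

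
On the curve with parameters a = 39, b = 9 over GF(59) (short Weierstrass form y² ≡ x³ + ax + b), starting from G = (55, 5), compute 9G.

Double-and-add on 9 = (1001)₂. Start with G = (55, 5) for the leading 1-bit.
double: tangent at (55, 5): λ = (3·55² + 39)/(2·5) ≡ 28/10. 10⁻¹ ≡ 6 (mod 59), so λ ≡ 28·6 ≡ 50.
  x = λ² - 55 - 55 = 2500 - 110 ≡ 30; y = λ·(55 - 30) - 5 ≡ 6. → (30, 6)
double: tangent at (30, 6): λ = (3·30² + 39)/(2·6) ≡ 25/12. 12⁻¹ ≡ 5 (mod 59) since 12·5 = 60 ≡ 1, so λ ≡ 25·5 ≡ 7.
  x = λ² - 30 - 30 = 49 - 60 ≡ 48; y = λ·(30 - 48) - 6 ≡ 45. → (48, 45)
double: tangent at (48, 45): λ = (3·48² + 39)/(2·45) ≡ 48/31. 31⁻¹ ≡ 40 (mod 59) since 31·40 = 1240 ≡ 1, so λ ≡ 48·40 ≡ 32.
  x = λ² - 48 - 48 = 1024 - 96 ≡ 43; y = λ·(48 - 43) - 45 ≡ 56. → (43, 56)
add G: (43, 56) + (55, 5). λ = (5 - 56)/(55 - 43) ≡ 8/12 mod 59. 12⁻¹ ≡ 5 (mod 59) since 12·5 = 60 ≡ 1, so λ ≡ 40.
  x = λ² - 43 - 55 = 1600 - 98 ≡ 27; y = λ·(43 - 27) - 56 ≡ 53. → (27, 53)

(27, 53)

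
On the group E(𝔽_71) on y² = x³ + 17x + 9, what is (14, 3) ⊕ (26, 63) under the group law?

(56, 0)

(14, 3) + (26, 63). λ = (63 - 3)/(26 - 14) ≡ 60/12 mod 71. 12⁻¹ ≡ 6 (mod 71), so λ ≡ 5.
  x = λ² - 14 - 26 = 25 - 40 ≡ 56; y = λ·(14 - 56) - 3 ≡ 0. → (56, 0)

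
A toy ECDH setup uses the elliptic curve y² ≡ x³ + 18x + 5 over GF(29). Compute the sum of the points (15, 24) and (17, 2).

(2, 7)

(15, 24) + (17, 2). λ = (2 - 24)/(17 - 15) ≡ 7/2 mod 29. 2⁻¹ ≡ 15 (mod 29) since 2·15 = 30 ≡ 1, so λ ≡ 18.
  x = λ² - 15 - 17 = 324 - 32 ≡ 2; y = λ·(15 - 2) - 24 ≡ 7. → (2, 7)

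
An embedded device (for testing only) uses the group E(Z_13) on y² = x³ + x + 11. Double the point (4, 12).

(4, 1)

tangent at (4, 12): λ = (3·4² + 1)/(2·12) ≡ 10/11. 11⁻¹ ≡ 6 (mod 13), so λ ≡ 10·6 ≡ 8.
  x = λ² - 4 - 4 = 64 - 8 ≡ 4; y = λ·(4 - 4) - 12 ≡ 1. → (4, 1)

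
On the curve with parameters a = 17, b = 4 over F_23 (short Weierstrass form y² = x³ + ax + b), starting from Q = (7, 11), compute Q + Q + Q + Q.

(10, 1)

Double-and-add on 4 = (100)₂. Start with Q = (7, 11) for the leading 1-bit.
double: tangent at (7, 11): λ = (3·7² + 17)/(2·11) ≡ 3/22. 22⁻¹ ≡ 22 (mod 23), so λ ≡ 3·22 ≡ 20.
  x = λ² - 7 - 7 = 400 - 14 ≡ 18; y = λ·(7 - 18) - 11 ≡ 22. → (18, 22)
double: tangent at (18, 22): λ = (3·18² + 17)/(2·22) ≡ 0/21. 21⁻¹ ≡ 11 (mod 23), so λ ≡ 0·11 ≡ 0.
  x = λ² - 18 - 18 = 0 - 36 ≡ 10; y = λ·(18 - 10) - 22 ≡ 1. → (10, 1)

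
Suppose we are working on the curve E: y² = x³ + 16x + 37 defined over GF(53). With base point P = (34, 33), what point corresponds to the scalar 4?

(41, 5)

Double-and-add on 4 = (100)₂. Start with P = (34, 33) for the leading 1-bit.
double: tangent at (34, 33): λ = (3·34² + 16)/(2·33) ≡ 39/13. 13⁻¹ ≡ 49 (mod 53) since 13·49 = 637 ≡ 1, so λ ≡ 39·49 ≡ 3.
  x = λ² - 34 - 34 = 9 - 68 ≡ 47; y = λ·(34 - 47) - 33 ≡ 34. → (47, 34)
double: tangent at (47, 34): λ = (3·47² + 16)/(2·34) ≡ 18/15. 15⁻¹ ≡ 46 (mod 53) since 15·46 = 690 ≡ 1, so λ ≡ 18·46 ≡ 33.
  x = λ² - 47 - 47 = 1089 - 94 ≡ 41; y = λ·(47 - 41) - 34 ≡ 5. → (41, 5)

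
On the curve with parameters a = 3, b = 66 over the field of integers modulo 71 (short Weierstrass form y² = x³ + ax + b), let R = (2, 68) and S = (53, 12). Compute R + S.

(2, 68) + (53, 12). λ = (12 - 68)/(53 - 2) ≡ 15/51 mod 71. 51⁻¹ ≡ 39 (mod 71), so λ ≡ 17.
  x = λ² - 2 - 53 = 289 - 55 ≡ 21; y = λ·(2 - 21) - 68 ≡ 35. → (21, 35)

(21, 35)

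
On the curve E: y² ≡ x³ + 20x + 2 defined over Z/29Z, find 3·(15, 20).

Write P = (15, 20).
Repeated addition: build up to 3P.
2P: tangent at (15, 20): λ = (3·15² + 20)/(2·20) ≡ 28/11. 11⁻¹ ≡ 8 (mod 29), so λ ≡ 28·8 ≡ 21.
  x = λ² - 15 - 15 = 441 - 30 ≡ 5; y = λ·(15 - 5) - 20 ≡ 16. → (5, 16)
3P: (5, 16) + (15, 20). λ = (20 - 16)/(15 - 5) ≡ 4/10 mod 29. 10⁻¹ ≡ 3 (mod 29), so λ ≡ 12.
  x = λ² - 5 - 15 = 144 - 20 ≡ 8; y = λ·(5 - 8) - 16 ≡ 6. → (8, 6)

(8, 6)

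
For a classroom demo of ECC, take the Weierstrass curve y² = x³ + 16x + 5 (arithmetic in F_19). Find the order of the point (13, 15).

7

2P: tangent at (13, 15): λ = (3·13² + 16)/(2·15) ≡ 10/11. 11⁻¹ ≡ 7 (mod 19) since 11·7 = 77 ≡ 1, so λ ≡ 10·7 ≡ 13.
  x = λ² - 13 - 13 = 169 - 26 ≡ 10; y = λ·(13 - 10) - 15 ≡ 5. → (10, 5)
3P: (10, 5) + (13, 15). λ = (15 - 5)/(13 - 10) ≡ 10/3 mod 19. 3⁻¹ ≡ 13 (mod 19), so λ ≡ 16.
  x = λ² - 10 - 13 = 256 - 23 ≡ 5; y = λ·(10 - 5) - 5 ≡ 18. → (5, 18)
4P: (5, 18) + (13, 15). λ = (15 - 18)/(13 - 5) ≡ 16/8 mod 19. 8⁻¹ ≡ 12 (mod 19), so λ ≡ 2.
  x = λ² - 5 - 13 = 4 - 18 ≡ 5; y = λ·(5 - 5) - 18 ≡ 1. → (5, 1)
5P: (5, 1) + (13, 15). λ = (15 - 1)/(13 - 5) ≡ 14/8 mod 19. 8⁻¹ ≡ 12 (mod 19), so λ ≡ 16.
  x = λ² - 5 - 13 = 256 - 18 ≡ 10; y = λ·(5 - 10) - 1 ≡ 14. → (10, 14)
6P: (10, 14) + (13, 15). λ = (15 - 14)/(13 - 10) ≡ 1/3 mod 19. 3⁻¹ ≡ 13 (mod 19) since 3·13 = 39 ≡ 1, so λ ≡ 13.
  x = λ² - 10 - 13 = 169 - 23 ≡ 13; y = λ·(10 - 13) - 14 ≡ 4. → (13, 4)
7P: (13, 4) + (13, 15): same x and y₁ ≡ -y₂, so the sum is O.
7P = O, so the order is 7.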